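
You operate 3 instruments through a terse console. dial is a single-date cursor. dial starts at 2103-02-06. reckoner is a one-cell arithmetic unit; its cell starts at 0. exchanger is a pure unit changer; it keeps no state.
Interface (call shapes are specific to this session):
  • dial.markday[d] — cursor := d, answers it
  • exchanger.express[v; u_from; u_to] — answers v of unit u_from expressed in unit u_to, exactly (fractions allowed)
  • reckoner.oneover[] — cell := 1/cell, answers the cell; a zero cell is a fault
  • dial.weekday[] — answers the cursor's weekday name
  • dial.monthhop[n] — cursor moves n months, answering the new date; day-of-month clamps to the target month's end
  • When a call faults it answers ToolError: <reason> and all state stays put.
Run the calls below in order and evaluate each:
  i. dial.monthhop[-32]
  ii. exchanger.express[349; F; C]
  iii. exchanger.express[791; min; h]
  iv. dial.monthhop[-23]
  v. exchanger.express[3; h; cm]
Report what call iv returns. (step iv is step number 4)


·→ dial.monthhop(-32)
·← 2100-06-06
·→ exchanger.express(349, F, C)
·← 1585/9
·→ exchanger.express(791, min, h)
·← 791/60
·→ dial.monthhop(-23)
·← 2098-07-06
·→ exchanger.express(3, h, cm)
·← ToolError: incompatible units

Answer: 2098-07-06


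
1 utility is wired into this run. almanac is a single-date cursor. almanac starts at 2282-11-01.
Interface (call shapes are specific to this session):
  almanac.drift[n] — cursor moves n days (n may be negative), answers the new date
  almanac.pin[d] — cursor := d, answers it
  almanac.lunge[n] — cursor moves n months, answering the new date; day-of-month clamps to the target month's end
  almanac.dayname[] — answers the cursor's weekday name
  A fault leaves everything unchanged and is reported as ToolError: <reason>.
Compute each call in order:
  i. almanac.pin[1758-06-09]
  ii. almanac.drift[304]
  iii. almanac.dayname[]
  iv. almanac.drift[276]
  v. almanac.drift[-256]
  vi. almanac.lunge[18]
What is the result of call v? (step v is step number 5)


Step: almanac.pin[d=1758-06-09]
Result: 1758-06-09
Step: almanac.drift[n=304]
Result: 1759-04-09
Step: almanac.dayname[]
Result: Monday
Step: almanac.drift[n=276]
Result: 1760-01-10
Step: almanac.drift[n=-256]
Result: 1759-04-29
Step: almanac.lunge[n=18]
Result: 1760-10-29

Answer: 1759-04-29


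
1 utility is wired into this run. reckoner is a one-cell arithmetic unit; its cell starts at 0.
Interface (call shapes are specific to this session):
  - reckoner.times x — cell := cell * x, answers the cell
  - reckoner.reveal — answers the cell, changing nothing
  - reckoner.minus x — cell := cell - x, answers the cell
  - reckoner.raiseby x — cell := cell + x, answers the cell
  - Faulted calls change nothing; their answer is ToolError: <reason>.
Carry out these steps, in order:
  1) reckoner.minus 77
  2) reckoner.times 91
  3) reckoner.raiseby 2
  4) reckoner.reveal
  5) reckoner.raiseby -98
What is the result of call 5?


Answer: -7103

Derivation:
;; 1. reckoner.minus(x=77) => -77
;; 2. reckoner.times(x=91) => -7007
;; 3. reckoner.raiseby(x=2) => -7005
;; 4. reckoner.reveal() => -7005
;; 5. reckoner.raiseby(x=-98) => -7103


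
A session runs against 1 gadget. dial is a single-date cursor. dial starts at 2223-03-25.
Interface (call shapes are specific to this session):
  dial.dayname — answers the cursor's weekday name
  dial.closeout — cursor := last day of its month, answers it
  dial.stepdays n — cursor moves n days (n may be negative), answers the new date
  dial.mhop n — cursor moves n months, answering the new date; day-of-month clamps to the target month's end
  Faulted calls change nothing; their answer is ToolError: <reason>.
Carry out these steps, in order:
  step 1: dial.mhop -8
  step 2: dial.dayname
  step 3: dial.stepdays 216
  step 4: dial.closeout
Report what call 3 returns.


Answer: 2223-02-26

Derivation:
Calling mhop using n→-8: 2222-07-25.
Using dayname(), and observe Thursday.
I call stepdays using n→216, — result: 2223-02-26.
Invoking closeout, which returns 2223-02-28.


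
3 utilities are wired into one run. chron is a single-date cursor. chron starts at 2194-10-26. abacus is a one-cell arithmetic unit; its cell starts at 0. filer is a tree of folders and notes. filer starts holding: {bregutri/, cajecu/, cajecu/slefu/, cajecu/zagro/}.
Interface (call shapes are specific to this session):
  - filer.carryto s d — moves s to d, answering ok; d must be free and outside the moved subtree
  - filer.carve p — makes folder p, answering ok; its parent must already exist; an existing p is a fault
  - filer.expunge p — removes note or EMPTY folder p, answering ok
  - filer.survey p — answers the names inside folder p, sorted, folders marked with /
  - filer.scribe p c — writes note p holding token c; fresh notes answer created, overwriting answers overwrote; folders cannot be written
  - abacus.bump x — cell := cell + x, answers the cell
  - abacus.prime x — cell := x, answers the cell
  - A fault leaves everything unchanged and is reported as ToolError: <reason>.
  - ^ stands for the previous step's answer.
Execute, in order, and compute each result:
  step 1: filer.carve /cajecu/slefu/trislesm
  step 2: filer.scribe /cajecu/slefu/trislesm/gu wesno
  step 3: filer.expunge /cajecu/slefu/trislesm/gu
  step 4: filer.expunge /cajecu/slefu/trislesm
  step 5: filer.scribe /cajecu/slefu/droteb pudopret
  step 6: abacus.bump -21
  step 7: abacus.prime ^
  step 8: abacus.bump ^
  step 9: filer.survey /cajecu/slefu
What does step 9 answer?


Answer: [droteb]

Derivation:
% carve(/cajecu/slefu/trislesm) ~> ok
% scribe(/cajecu/slefu/trislesm/gu, wesno) ~> created
% expunge(/cajecu/slefu/trislesm/gu) ~> ok
% expunge(/cajecu/slefu/trislesm) ~> ok
% scribe(/cajecu/slefu/droteb, pudopret) ~> created
% bump(-21) ~> -21
% prime(^) ~> -21
% bump(^) ~> -42
% survey(/cajecu/slefu) ~> [droteb]


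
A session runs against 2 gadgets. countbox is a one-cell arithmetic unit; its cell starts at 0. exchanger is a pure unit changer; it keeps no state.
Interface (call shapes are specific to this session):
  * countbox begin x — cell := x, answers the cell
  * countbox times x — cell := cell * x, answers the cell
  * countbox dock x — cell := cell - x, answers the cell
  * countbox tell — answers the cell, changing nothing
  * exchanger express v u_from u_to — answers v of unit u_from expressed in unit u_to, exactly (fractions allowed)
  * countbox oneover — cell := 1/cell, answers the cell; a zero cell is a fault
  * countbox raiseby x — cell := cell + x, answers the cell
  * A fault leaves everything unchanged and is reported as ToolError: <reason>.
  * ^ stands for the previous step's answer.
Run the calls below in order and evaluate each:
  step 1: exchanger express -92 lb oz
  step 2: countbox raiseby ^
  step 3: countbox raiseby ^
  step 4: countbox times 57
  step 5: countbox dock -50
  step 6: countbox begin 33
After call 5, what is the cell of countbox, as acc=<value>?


>> exchanger express(v→-92, u_from→lb, u_to→oz)
<< -1472
>> countbox raiseby(x→^)
<< -1472
>> countbox raiseby(x→^)
<< -2944
>> countbox times(x→57)
<< -167808
>> countbox dock(x→-50)
<< -167758
>> countbox begin(x→33)
<< 33

Answer: acc=-167758


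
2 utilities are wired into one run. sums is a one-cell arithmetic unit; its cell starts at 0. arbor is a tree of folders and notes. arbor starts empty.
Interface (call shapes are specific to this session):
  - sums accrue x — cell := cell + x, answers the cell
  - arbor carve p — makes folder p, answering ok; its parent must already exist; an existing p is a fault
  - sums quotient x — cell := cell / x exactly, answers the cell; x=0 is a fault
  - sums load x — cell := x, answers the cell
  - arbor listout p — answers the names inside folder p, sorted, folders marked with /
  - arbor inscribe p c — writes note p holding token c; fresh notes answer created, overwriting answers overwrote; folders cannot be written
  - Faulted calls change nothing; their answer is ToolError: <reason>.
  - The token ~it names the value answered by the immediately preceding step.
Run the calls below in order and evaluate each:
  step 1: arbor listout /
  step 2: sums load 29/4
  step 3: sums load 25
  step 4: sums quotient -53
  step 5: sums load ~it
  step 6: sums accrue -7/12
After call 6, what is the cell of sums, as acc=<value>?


Answer: acc=-671/636

Derivation:
>>> arbor listout p→/
  []
>>> sums load x→29/4
  29/4
>>> sums load x→25
  25
>>> sums quotient x→-53
  -25/53
>>> sums load x→~it
  -25/53
>>> sums accrue x→-7/12
  -671/636


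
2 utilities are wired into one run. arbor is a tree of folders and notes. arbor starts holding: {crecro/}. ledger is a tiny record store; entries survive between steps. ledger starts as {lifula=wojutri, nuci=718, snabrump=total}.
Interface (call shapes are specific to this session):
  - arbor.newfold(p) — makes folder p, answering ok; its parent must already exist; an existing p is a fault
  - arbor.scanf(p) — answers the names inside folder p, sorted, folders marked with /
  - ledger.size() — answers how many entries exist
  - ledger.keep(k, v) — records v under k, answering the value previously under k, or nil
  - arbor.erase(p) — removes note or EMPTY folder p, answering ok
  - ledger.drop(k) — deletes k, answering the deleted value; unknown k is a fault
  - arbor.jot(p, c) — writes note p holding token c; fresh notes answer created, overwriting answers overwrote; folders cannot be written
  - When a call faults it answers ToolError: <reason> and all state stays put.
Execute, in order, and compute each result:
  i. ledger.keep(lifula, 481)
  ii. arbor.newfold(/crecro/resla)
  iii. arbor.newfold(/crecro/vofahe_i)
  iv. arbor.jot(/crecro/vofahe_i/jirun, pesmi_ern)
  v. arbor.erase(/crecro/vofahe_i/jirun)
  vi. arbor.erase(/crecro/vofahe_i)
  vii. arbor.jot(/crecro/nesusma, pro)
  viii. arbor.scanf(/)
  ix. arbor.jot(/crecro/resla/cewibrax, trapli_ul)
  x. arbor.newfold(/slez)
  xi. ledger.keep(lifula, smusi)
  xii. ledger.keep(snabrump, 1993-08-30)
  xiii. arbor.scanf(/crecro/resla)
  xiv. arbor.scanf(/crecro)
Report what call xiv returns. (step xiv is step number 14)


Answer: [nesusma, resla/]

Derivation:
I run ledger.keep on k: lifula, v: 481, and get wojutri.
I invoke arbor.newfold on p: /crecro/resla, and see ok.
Using arbor.newfold on p: /crecro/vofahe_i, and see ok.
I call arbor.jot on p: /crecro/vofahe_i/jirun, c: pesmi_ern, and get created.
I try arbor.erase on p: /crecro/vofahe_i/jirun, and observe ok.
Invoking arbor.erase on p: /crecro/vofahe_i, and observe ok.
I call arbor.jot on p: /crecro/nesusma, c: pro, giving created.
I invoke arbor.scanf on p: /, giving [crecro/].
Using arbor.jot on p: /crecro/resla/cewibrax, c: trapli_ul, which returns created.
Next I call arbor.newfold on p: /slez, and observe ok.
I call ledger.keep on k: lifula, v: smusi, and see 481.
I invoke ledger.keep on k: snabrump, v: 1993-08-30, yielding total.
I run arbor.scanf on p: /crecro/resla, yielding [cewibrax].
I run arbor.scanf on p: /crecro, which returns [nesusma, resla/].


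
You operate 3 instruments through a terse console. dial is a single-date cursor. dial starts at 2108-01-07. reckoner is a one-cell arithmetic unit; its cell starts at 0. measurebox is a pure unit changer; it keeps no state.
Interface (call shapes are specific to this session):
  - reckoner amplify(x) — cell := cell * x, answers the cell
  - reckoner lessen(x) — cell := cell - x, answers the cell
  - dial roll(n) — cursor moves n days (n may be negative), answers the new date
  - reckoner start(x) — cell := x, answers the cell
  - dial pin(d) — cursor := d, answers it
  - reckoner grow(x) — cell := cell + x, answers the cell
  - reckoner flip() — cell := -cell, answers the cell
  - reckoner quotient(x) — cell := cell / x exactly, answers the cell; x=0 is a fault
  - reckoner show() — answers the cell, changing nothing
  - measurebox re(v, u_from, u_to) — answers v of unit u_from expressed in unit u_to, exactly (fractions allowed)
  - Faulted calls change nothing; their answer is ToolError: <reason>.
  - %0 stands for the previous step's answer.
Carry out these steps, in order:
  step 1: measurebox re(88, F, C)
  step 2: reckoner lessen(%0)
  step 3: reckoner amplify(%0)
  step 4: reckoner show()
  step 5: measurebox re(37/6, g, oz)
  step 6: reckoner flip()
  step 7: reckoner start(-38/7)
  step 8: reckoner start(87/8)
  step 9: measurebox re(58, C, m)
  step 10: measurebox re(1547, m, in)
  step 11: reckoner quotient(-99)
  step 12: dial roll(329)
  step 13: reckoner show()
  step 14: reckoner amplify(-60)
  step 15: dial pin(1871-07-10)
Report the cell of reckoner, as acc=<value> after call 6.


·→ measurebox re(v: 88, u_from: F, u_to: C)
·← 280/9
·→ reckoner lessen(x: %0)
·← -280/9
·→ reckoner amplify(x: %0)
·← 78400/81
·→ reckoner show()
·← 78400/81
·→ measurebox re(v: 37/6, u_from: g, u_to: oz)
·← 29600000/136077711
·→ reckoner flip()
·← -78400/81
·→ reckoner start(x: -38/7)
·← -38/7
·→ reckoner start(x: 87/8)
·← 87/8
·→ measurebox re(v: 58, u_from: C, u_to: m)
·← ToolError: incompatible units
·→ measurebox re(v: 1547, u_from: m, u_to: in)
·← 7735000/127
·→ reckoner quotient(x: -99)
·← -29/264
·→ dial roll(n: 329)
·← 2108-12-01
·→ reckoner show()
·← -29/264
·→ reckoner amplify(x: -60)
·← 145/22
·→ dial pin(d: 1871-07-10)
·← 1871-07-10

Answer: acc=-78400/81


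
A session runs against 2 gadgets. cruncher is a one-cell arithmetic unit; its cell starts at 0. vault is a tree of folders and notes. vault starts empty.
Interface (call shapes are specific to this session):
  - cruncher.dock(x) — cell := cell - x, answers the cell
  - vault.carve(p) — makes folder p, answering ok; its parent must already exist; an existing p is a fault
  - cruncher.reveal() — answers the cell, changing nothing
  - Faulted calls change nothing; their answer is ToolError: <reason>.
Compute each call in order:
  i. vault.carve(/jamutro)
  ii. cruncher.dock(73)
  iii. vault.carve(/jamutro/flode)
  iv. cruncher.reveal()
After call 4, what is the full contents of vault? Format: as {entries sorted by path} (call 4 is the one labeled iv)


CALL carve[p=/jamutro]
RET  ok
CALL dock[x=73]
RET  -73
CALL carve[p=/jamutro/flode]
RET  ok
CALL reveal[]
RET  -73

Answer: {jamutro/, jamutro/flode/}


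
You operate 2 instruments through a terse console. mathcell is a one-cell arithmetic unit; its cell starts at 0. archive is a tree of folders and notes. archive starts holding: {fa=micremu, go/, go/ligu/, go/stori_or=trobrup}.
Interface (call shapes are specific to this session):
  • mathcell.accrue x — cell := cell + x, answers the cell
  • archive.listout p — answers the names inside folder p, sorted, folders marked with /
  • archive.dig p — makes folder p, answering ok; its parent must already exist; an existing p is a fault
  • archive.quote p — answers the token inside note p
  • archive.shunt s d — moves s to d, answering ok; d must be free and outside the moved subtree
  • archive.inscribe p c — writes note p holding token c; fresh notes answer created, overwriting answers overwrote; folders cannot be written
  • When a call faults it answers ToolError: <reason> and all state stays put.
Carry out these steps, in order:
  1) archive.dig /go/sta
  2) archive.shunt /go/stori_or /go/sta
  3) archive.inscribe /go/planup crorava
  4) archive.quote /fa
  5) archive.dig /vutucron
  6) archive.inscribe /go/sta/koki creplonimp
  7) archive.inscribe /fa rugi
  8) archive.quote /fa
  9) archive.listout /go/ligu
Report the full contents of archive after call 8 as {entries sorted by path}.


Next I call archive.dig passing /go/sta, and get ok.
Next I call archive.shunt passing /go/stori_or, /go/sta, giving ToolError: exists.
I call archive.inscribe passing /go/planup, crorava, and get created.
I try archive.quote passing /fa, — result: micremu.
Using archive.dig passing /vutucron, which returns ok.
Now I run archive.inscribe passing /go/sta/koki, creplonimp, giving created.
Calling archive.inscribe passing /fa, rugi, and get overwrote.
I try archive.quote passing /fa, — result: rugi.
Now I run archive.listout passing /go/ligu, and get [].

Answer: {fa=rugi, go/, go/ligu/, go/planup=crorava, go/sta/, go/sta/koki=creplonimp, go/stori_or=trobrup, vutucron/}


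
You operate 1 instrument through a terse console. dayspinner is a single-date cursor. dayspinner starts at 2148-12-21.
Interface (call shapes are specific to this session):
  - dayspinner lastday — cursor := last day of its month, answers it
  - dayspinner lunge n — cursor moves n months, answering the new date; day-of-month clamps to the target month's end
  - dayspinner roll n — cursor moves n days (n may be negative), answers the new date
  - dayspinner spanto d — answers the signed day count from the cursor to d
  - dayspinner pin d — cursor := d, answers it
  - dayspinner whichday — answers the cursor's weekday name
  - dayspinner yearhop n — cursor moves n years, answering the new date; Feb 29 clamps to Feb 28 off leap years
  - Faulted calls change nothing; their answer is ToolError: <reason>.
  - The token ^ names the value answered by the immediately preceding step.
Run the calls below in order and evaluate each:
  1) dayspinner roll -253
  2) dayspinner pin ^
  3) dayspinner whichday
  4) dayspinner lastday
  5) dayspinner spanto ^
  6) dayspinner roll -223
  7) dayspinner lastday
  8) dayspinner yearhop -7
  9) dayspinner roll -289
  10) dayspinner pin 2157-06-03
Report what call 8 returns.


>>> dayspinner roll n→-253
:: 2148-04-12
>>> dayspinner pin d→^
:: 2148-04-12
>>> dayspinner whichday
:: Friday
>>> dayspinner lastday
:: 2148-04-30
>>> dayspinner spanto d→^
:: 0
>>> dayspinner roll n→-223
:: 2147-09-20
>>> dayspinner lastday
:: 2147-09-30
>>> dayspinner yearhop n→-7
:: 2140-09-30
>>> dayspinner roll n→-289
:: 2139-12-16
>>> dayspinner pin d→2157-06-03
:: 2157-06-03

Answer: 2140-09-30


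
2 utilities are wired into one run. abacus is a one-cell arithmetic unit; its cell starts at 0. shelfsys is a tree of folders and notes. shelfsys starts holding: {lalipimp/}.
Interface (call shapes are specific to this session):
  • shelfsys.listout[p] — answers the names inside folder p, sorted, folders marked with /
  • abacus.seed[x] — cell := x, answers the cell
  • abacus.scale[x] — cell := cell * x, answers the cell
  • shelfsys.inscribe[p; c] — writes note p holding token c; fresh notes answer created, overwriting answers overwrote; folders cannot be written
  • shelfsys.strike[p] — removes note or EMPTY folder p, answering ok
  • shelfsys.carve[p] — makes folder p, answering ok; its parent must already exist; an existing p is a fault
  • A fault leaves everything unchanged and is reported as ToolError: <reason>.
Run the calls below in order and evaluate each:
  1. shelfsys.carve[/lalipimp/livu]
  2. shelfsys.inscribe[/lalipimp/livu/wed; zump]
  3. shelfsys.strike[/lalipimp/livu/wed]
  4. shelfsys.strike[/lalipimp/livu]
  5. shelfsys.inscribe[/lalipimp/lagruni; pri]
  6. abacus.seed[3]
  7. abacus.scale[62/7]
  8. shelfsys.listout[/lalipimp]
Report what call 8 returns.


% shelfsys.carve p='/lalipimp/livu'
= ok
% shelfsys.inscribe p='/lalipimp/livu/wed' c='zump'
= created
% shelfsys.strike p='/lalipimp/livu/wed'
= ok
% shelfsys.strike p='/lalipimp/livu'
= ok
% shelfsys.inscribe p='/lalipimp/lagruni' c='pri'
= created
% abacus.seed x='3'
= 3
% abacus.scale x='62/7'
= 186/7
% shelfsys.listout p='/lalipimp'
= [lagruni]

Answer: [lagruni]


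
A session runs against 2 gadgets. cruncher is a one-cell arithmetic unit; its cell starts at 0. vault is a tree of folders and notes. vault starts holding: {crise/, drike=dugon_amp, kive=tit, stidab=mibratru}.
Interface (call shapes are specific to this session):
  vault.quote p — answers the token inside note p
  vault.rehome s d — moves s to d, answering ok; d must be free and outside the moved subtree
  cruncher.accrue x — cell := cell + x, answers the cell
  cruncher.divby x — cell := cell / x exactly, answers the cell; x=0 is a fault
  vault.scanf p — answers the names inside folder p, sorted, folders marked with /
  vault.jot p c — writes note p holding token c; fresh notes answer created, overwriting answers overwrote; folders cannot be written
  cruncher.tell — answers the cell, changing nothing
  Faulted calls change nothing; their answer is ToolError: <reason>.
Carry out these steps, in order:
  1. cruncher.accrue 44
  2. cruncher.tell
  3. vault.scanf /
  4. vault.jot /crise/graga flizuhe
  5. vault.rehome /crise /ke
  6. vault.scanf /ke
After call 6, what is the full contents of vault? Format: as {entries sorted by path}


Do: accrue[x=44]
See: 44
Do: tell[]
See: 44
Do: scanf[p=/]
See: [crise/, drike, kive, stidab]
Do: jot[p=/crise/graga; c=flizuhe]
See: created
Do: rehome[s=/crise; d=/ke]
See: ok
Do: scanf[p=/ke]
See: [graga]

Answer: {drike=dugon_amp, ke/, ke/graga=flizuhe, kive=tit, stidab=mibratru}


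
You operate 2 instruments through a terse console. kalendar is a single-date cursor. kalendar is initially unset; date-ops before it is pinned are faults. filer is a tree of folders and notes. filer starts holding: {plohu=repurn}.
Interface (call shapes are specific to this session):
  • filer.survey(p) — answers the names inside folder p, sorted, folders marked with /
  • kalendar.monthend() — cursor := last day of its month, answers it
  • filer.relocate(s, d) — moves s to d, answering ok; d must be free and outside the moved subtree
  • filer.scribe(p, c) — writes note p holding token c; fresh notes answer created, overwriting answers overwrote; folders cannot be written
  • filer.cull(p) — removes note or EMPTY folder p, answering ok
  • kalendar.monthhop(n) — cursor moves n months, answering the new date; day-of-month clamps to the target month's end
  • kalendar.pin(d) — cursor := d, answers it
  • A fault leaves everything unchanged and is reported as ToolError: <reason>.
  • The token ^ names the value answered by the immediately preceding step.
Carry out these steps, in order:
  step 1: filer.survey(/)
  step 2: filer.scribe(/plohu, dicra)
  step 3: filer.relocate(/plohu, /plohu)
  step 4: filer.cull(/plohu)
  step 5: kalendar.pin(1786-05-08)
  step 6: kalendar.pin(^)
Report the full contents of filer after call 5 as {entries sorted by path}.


I try filer.survey with p='/', → [plohu].
Using filer.scribe with p='/plohu', c='dicra', which returns overwrote.
Using filer.relocate with s='/plohu', d='/plohu', which returns ToolError: exists.
Then filer.cull with p='/plohu', yielding ok.
I use kalendar.pin with d='1786-05-08', — result: 1786-05-08.
Now I run kalendar.pin with d='^', giving 1786-05-08.

Answer: {}


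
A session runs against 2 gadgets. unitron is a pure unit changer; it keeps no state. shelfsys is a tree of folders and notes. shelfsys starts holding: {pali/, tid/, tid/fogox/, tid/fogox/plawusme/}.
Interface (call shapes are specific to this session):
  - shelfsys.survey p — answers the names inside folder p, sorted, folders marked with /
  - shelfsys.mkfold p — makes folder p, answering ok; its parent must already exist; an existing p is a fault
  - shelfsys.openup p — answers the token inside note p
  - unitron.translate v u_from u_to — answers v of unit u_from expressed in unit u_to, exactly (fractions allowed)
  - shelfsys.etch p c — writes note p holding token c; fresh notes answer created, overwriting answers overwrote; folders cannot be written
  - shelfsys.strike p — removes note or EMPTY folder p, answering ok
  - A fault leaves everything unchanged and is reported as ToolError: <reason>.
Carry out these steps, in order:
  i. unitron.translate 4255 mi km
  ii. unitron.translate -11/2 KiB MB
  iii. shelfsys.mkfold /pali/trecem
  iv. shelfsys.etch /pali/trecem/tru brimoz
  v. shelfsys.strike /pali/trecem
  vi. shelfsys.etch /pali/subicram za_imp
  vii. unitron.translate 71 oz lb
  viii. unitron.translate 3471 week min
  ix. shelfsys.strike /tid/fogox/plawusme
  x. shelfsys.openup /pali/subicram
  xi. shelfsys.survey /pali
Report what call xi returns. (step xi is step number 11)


! unitron.translate(v: 4255, u_from: mi, u_to: km) -> 21399246/3125
! unitron.translate(v: -11/2, u_from: KiB, u_to: MB) -> -88/15625
! shelfsys.mkfold(p: /pali/trecem) -> ok
! shelfsys.etch(p: /pali/trecem/tru, c: brimoz) -> created
! shelfsys.strike(p: /pali/trecem) -> ToolError: not empty
! shelfsys.etch(p: /pali/subicram, c: za_imp) -> created
! unitron.translate(v: 71, u_from: oz, u_to: lb) -> 71/16
! unitron.translate(v: 3471, u_from: week, u_to: min) -> 34987680
! shelfsys.strike(p: /tid/fogox/plawusme) -> ok
! shelfsys.openup(p: /pali/subicram) -> za_imp
! shelfsys.survey(p: /pali) -> [subicram, trecem/]

Answer: [subicram, trecem/]


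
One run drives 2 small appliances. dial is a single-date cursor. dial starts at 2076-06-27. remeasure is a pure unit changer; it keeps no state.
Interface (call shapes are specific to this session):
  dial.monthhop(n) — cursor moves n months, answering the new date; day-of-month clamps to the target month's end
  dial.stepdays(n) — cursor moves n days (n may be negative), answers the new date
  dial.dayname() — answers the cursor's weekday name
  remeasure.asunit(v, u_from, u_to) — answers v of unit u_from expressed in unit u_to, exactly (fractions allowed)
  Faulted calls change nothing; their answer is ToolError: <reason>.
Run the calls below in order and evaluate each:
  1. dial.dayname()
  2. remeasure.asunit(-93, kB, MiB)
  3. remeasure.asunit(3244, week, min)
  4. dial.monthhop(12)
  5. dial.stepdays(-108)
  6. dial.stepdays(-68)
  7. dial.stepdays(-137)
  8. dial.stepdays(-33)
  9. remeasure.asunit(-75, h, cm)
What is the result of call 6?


CALL dial.dayname[]
RET  Saturday
CALL remeasure.asunit[v='-93'; u_from='kB'; u_to='MiB']
RET  -11625/131072
CALL remeasure.asunit[v='3244'; u_from='week'; u_to='min']
RET  32699520
CALL dial.monthhop[n='12']
RET  2077-06-27
CALL dial.stepdays[n='-108']
RET  2077-03-11
CALL dial.stepdays[n='-68']
RET  2077-01-02
CALL dial.stepdays[n='-137']
RET  2076-08-18
CALL dial.stepdays[n='-33']
RET  2076-07-16
CALL remeasure.asunit[v='-75'; u_from='h'; u_to='cm']
RET  ToolError: incompatible units

Answer: 2077-01-02


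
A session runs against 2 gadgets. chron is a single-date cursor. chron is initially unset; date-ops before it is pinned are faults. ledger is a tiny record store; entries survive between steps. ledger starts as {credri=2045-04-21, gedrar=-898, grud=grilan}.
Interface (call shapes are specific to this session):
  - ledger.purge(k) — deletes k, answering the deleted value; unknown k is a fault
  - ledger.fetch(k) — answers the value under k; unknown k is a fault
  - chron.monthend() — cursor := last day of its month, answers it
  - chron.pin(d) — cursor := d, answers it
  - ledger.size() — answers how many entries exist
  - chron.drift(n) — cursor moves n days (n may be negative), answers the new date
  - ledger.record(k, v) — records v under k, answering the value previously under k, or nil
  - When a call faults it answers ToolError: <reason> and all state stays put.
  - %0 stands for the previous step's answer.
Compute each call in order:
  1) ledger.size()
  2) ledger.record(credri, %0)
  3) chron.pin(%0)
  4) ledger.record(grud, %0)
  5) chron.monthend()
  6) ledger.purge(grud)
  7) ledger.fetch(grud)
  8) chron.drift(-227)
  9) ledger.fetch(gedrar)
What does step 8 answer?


>>> ledger.size
  3
>>> ledger.record k→credri v→%0
  2045-04-21
>>> chron.pin d→%0
  2045-04-21
>>> ledger.record k→grud v→%0
  grilan
>>> chron.monthend
  2045-04-30
>>> ledger.purge k→grud
  2045-04-21
>>> ledger.fetch k→grud
  ToolError: no such key grud
>>> chron.drift n→-227
  2044-09-15
>>> ledger.fetch k→gedrar
  -898

Answer: 2044-09-15


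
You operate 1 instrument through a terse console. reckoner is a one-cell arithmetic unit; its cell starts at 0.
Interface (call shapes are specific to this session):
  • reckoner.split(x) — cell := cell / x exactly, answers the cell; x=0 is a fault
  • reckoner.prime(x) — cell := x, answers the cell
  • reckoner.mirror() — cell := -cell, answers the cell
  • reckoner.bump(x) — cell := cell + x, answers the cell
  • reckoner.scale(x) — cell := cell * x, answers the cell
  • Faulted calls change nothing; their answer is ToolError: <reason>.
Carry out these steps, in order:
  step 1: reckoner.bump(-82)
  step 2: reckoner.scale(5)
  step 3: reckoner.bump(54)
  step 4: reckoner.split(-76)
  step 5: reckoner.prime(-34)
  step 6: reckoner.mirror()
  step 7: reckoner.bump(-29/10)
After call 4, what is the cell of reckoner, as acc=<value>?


Answer: acc=89/19

Derivation:
>>> bump x=-82
:: -82
>>> scale x=5
:: -410
>>> bump x=54
:: -356
>>> split x=-76
:: 89/19
>>> prime x=-34
:: -34
>>> mirror
:: 34
>>> bump x=-29/10
:: 311/10


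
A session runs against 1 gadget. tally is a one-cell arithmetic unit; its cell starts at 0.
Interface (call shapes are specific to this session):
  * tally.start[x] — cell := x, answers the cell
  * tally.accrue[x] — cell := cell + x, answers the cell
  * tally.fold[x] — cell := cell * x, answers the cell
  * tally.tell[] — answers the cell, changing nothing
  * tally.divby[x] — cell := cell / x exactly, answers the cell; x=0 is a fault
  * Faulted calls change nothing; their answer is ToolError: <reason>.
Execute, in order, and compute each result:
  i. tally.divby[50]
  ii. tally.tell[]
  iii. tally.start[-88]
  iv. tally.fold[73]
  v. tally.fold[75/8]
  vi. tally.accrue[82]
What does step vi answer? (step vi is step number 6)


$ tally.divby x→50
= 0
$ tally.tell
= 0
$ tally.start x→-88
= -88
$ tally.fold x→73
= -6424
$ tally.fold x→75/8
= -60225
$ tally.accrue x→82
= -60143

Answer: -60143


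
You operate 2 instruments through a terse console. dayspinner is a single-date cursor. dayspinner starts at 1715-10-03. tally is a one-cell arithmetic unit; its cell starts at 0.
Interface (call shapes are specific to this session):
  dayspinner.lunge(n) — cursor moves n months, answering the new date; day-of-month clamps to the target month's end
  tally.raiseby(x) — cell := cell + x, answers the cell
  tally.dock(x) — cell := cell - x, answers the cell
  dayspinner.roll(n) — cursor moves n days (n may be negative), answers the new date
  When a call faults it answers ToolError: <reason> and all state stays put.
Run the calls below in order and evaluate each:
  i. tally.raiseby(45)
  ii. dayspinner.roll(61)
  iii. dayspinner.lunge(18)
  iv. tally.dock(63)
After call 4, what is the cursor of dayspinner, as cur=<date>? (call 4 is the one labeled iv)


Now I run tally.raiseby on x=45: 45.
Calling dayspinner.roll on n=61: 1715-12-03.
I try dayspinner.lunge on n=18, and observe 1717-06-03.
I invoke tally.dock on x=63, which returns -18.

Answer: cur=1717-06-03


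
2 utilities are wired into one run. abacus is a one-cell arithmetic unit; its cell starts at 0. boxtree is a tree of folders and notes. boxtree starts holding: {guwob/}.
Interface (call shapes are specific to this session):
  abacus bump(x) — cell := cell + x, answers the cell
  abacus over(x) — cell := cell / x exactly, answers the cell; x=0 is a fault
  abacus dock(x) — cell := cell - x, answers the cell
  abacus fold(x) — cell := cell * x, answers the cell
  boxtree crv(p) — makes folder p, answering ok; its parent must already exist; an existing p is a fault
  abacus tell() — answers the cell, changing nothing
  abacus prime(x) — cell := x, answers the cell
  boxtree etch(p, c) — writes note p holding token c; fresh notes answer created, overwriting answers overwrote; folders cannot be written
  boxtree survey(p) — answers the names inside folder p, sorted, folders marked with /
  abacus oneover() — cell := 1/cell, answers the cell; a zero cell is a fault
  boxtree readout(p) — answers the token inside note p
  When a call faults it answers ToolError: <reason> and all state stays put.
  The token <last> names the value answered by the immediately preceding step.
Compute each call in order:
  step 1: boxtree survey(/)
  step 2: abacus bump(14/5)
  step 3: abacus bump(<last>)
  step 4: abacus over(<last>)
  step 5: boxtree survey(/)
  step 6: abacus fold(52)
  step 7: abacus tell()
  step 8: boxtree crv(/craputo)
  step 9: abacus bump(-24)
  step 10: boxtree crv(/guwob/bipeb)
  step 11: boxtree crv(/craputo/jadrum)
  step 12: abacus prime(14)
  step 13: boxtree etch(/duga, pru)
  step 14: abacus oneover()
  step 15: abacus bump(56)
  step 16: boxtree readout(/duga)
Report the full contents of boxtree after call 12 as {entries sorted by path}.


;; boxtree survey(p='/') == [guwob/]
;; abacus bump(x='14/5') == 14/5
;; abacus bump(x='<last>') == 28/5
;; abacus over(x='<last>') == 1
;; boxtree survey(p='/') == [guwob/]
;; abacus fold(x='52') == 52
;; abacus tell() == 52
;; boxtree crv(p='/craputo') == ok
;; abacus bump(x='-24') == 28
;; boxtree crv(p='/guwob/bipeb') == ok
;; boxtree crv(p='/craputo/jadrum') == ok
;; abacus prime(x='14') == 14
;; boxtree etch(p='/duga', c='pru') == created
;; abacus oneover() == 1/14
;; abacus bump(x='56') == 785/14
;; boxtree readout(p='/duga') == pru

Answer: {craputo/, craputo/jadrum/, guwob/, guwob/bipeb/}


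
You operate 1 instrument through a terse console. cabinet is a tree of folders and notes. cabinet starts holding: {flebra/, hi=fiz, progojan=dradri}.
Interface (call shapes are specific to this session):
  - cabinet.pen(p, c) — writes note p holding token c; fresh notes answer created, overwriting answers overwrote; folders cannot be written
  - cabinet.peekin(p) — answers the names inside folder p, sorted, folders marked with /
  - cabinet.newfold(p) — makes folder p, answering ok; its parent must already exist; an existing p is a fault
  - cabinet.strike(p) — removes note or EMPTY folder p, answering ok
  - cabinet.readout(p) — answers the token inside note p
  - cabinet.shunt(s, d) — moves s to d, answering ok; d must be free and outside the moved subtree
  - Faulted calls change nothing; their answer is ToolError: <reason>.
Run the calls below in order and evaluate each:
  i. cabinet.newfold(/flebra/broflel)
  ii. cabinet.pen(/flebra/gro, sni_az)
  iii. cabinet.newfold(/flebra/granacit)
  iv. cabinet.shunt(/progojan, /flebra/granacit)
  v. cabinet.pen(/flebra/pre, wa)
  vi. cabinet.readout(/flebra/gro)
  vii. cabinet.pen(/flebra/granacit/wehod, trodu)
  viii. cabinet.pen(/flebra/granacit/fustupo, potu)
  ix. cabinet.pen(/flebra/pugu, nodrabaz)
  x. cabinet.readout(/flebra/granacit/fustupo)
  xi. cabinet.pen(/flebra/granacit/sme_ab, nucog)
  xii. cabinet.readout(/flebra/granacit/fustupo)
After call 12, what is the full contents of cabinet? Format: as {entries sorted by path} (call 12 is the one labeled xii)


Do: cabinet.newfold[p='/flebra/broflel']
See: ok
Do: cabinet.pen[p='/flebra/gro'; c='sni_az']
See: created
Do: cabinet.newfold[p='/flebra/granacit']
See: ok
Do: cabinet.shunt[s='/progojan'; d='/flebra/granacit']
See: ToolError: exists
Do: cabinet.pen[p='/flebra/pre'; c='wa']
See: created
Do: cabinet.readout[p='/flebra/gro']
See: sni_az
Do: cabinet.pen[p='/flebra/granacit/wehod'; c='trodu']
See: created
Do: cabinet.pen[p='/flebra/granacit/fustupo'; c='potu']
See: created
Do: cabinet.pen[p='/flebra/pugu'; c='nodrabaz']
See: created
Do: cabinet.readout[p='/flebra/granacit/fustupo']
See: potu
Do: cabinet.pen[p='/flebra/granacit/sme_ab'; c='nucog']
See: created
Do: cabinet.readout[p='/flebra/granacit/fustupo']
See: potu

Answer: {flebra/, flebra/broflel/, flebra/granacit/, flebra/granacit/fustupo=potu, flebra/granacit/sme_ab=nucog, flebra/granacit/wehod=trodu, flebra/gro=sni_az, flebra/pre=wa, flebra/pugu=nodrabaz, hi=fiz, progojan=dradri}


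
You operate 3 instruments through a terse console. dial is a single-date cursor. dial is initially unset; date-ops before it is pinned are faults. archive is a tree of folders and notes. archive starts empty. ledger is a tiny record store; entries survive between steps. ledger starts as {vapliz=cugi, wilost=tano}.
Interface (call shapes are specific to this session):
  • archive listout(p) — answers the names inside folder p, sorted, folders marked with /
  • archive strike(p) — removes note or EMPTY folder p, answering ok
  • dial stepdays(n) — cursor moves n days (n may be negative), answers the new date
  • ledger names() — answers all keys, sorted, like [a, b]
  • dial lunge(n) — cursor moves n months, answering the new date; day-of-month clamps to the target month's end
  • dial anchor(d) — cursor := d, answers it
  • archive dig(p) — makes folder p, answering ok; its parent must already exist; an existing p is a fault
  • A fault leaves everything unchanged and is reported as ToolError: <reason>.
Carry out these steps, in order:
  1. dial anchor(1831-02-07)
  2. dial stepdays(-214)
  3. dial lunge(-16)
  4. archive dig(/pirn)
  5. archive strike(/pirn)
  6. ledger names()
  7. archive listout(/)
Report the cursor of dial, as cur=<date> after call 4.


Answer: cur=1829-03-08

Derivation:
Step: dial anchor[d: 1831-02-07]
Result: 1831-02-07
Step: dial stepdays[n: -214]
Result: 1830-07-08
Step: dial lunge[n: -16]
Result: 1829-03-08
Step: archive dig[p: /pirn]
Result: ok
Step: archive strike[p: /pirn]
Result: ok
Step: ledger names[]
Result: [vapliz, wilost]
Step: archive listout[p: /]
Result: []


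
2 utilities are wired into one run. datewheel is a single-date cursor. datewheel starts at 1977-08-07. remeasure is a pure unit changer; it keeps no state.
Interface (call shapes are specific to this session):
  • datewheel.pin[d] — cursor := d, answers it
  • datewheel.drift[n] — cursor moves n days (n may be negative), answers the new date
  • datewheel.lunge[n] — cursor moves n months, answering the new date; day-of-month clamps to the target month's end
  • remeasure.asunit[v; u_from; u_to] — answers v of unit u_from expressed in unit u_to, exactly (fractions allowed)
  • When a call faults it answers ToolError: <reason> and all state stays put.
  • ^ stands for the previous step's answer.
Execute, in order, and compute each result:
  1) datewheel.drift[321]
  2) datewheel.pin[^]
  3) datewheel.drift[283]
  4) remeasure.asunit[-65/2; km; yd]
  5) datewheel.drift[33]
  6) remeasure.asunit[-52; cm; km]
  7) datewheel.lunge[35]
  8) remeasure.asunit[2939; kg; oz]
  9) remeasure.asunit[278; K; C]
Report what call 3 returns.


> datewheel.drift n: 321
= 1978-06-24
> datewheel.pin d: ^
= 1978-06-24
> datewheel.drift n: 283
= 1979-04-03
> remeasure.asunit v: -65/2 u_from: km u_to: yd
= -40625000/1143
> datewheel.drift n: 33
= 1979-05-06
> remeasure.asunit v: -52 u_from: cm u_to: km
= -13/25000
> datewheel.lunge n: 35
= 1982-04-06
> remeasure.asunit v: 2939 u_from: kg u_to: oz
= 4702400000000/45359237
> remeasure.asunit v: 278 u_from: K u_to: C
= 97/20

Answer: 1979-04-03


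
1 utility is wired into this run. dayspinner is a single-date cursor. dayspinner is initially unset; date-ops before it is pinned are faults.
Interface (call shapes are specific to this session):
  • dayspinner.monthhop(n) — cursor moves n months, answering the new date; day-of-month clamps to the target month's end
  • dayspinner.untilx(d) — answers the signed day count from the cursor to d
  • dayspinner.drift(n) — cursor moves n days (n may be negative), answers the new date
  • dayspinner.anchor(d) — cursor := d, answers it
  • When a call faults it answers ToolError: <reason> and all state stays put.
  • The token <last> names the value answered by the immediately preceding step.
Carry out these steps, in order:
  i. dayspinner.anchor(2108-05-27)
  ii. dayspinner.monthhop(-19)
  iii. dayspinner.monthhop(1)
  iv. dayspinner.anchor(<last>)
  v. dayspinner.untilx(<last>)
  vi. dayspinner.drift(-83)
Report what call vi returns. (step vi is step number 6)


// dayspinner.anchor(d→2108-05-27) => 2108-05-27
// dayspinner.monthhop(n→-19) => 2106-10-27
// dayspinner.monthhop(n→1) => 2106-11-27
// dayspinner.anchor(d→<last>) => 2106-11-27
// dayspinner.untilx(d→<last>) => 0
// dayspinner.drift(n→-83) => 2106-09-05

Answer: 2106-09-05
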